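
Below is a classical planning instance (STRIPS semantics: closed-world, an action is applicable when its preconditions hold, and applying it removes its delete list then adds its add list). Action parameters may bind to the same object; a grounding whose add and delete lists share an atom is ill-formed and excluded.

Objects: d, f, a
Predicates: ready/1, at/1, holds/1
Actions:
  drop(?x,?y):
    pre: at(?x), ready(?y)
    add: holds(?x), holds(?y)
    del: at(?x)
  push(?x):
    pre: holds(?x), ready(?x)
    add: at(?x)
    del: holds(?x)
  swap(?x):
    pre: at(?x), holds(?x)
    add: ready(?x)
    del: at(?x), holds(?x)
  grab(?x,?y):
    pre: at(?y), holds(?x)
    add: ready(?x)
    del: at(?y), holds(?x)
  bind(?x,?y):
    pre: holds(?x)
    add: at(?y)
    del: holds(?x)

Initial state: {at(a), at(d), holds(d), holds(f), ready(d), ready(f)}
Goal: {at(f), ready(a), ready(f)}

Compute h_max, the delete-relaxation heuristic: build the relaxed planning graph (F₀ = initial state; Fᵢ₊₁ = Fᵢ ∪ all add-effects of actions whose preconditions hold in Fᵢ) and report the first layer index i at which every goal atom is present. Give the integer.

F0 = init (6 atoms)
F1 = F0 ∪ {at(f), holds(a)}  (8 atoms)
F2 = F1 ∪ {ready(a)}  (9 atoms)
goal ⊆ F2  ⇒  h_max = 2

2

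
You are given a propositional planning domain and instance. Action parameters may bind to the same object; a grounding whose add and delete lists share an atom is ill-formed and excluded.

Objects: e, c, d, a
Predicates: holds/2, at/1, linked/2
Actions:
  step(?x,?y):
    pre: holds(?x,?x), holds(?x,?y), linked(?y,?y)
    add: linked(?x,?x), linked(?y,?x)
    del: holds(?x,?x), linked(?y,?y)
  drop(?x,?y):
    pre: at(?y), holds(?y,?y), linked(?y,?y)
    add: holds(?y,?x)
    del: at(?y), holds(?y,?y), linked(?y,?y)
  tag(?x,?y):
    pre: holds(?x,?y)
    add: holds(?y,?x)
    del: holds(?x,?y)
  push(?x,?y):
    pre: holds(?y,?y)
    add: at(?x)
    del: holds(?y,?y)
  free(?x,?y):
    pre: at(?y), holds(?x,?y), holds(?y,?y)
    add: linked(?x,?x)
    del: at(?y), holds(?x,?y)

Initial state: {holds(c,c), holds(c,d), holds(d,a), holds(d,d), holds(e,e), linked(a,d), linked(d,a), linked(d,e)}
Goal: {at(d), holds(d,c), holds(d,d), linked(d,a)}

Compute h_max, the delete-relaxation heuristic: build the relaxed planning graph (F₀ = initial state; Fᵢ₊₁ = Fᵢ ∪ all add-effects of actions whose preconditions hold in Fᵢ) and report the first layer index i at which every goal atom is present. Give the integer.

1

F0 = init (8 atoms)
F1 = F0 ∪ {at(a), at(c), at(d), at(e), holds(a,d), holds(d,c)}  (14 atoms)
goal ⊆ F1  ⇒  h_max = 1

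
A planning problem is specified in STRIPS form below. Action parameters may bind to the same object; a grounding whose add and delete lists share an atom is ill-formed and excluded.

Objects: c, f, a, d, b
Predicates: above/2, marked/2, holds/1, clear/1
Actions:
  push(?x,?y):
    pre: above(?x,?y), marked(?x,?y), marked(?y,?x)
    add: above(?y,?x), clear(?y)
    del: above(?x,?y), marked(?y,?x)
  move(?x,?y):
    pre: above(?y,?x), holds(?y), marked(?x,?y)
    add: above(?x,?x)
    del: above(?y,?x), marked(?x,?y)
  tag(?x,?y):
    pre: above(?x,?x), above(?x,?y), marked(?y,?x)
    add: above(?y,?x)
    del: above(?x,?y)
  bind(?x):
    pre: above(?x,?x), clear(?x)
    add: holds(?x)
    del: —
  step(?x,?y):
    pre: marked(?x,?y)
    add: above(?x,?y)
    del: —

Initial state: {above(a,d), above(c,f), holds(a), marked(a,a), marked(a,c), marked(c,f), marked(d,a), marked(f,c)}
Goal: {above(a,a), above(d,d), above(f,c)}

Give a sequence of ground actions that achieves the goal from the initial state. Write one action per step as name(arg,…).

push(c,f); move(d,a); step(a,a)

1. push(c,f)  →  {above(a,d), above(f,c), clear(f), holds(a), marked(a,a), marked(a,c), marked(c,f), marked(d,a)}
2. move(d,a)  →  {above(d,d), above(f,c), clear(f), holds(a), marked(a,a), marked(a,c), marked(c,f)}
3. step(a,a)  →  {above(a,a), above(d,d), above(f,c), clear(f), holds(a), marked(a,a), marked(a,c), marked(c,f)}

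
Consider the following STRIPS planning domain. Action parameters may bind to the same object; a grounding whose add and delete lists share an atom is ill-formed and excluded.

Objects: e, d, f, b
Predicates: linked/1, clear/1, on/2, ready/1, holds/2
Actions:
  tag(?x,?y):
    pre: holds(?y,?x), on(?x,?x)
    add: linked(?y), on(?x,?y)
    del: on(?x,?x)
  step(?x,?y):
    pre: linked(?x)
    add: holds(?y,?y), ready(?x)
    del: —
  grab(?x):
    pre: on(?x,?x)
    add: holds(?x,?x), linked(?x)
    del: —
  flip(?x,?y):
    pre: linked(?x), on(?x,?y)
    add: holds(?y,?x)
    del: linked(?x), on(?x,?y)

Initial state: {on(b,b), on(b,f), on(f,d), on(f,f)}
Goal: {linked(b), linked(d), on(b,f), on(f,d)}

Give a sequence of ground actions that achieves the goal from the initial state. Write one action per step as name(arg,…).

1. grab(f)  →  {holds(f,f), linked(f), on(b,b), on(b,f), on(f,d), on(f,f)}
2. grab(b)  →  {holds(b,b), holds(f,f), linked(b), linked(f), on(b,b), on(b,f), on(f,d), on(f,f)}
3. flip(f,d)  →  {holds(b,b), holds(d,f), holds(f,f), linked(b), on(b,b), on(b,f), on(f,f)}
4. tag(f,d)  →  {holds(b,b), holds(d,f), holds(f,f), linked(b), linked(d), on(b,b), on(b,f), on(f,d)}

grab(f); grab(b); flip(f,d); tag(f,d)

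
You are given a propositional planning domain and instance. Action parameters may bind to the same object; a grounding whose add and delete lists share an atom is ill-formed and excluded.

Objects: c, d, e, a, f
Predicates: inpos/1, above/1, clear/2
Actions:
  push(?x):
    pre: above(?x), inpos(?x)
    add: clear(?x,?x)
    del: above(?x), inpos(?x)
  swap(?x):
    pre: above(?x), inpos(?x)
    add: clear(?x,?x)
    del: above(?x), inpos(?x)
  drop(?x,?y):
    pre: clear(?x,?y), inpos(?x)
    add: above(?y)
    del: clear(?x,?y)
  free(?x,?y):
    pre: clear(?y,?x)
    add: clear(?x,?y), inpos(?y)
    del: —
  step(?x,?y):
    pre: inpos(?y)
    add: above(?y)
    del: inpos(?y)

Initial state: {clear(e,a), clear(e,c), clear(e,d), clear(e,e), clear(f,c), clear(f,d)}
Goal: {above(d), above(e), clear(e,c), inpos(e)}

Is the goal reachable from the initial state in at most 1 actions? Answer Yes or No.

No

1. free(c,e)  →  {clear(c,e), clear(e,a), clear(e,c), clear(e,d), clear(e,e), clear(f,c), clear(f,d), inpos(e)}
2. drop(e,d)  →  {above(d), clear(c,e), clear(e,a), clear(e,c), clear(e,e), clear(f,c), clear(f,d), inpos(e)}
3. drop(e,e)  →  {above(d), above(e), clear(c,e), clear(e,a), clear(e,c), clear(f,c), clear(f,d), inpos(e)}
optimal plan length = 3; 3 > 1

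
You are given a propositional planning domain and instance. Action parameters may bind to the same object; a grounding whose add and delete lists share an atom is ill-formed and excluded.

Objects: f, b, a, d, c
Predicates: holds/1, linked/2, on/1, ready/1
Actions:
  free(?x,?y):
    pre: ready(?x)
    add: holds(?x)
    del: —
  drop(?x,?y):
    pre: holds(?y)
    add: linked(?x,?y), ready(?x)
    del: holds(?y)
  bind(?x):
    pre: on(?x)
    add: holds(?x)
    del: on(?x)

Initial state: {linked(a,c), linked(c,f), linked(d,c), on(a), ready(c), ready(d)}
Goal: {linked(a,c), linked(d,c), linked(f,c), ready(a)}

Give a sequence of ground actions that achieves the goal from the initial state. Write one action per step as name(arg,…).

free(d,f); free(c,f); drop(f,c); drop(a,d)

1. free(d,f)  →  {holds(d), linked(a,c), linked(c,f), linked(d,c), on(a), ready(c), ready(d)}
2. free(c,f)  →  {holds(c), holds(d), linked(a,c), linked(c,f), linked(d,c), on(a), ready(c), ready(d)}
3. drop(f,c)  →  {holds(d), linked(a,c), linked(c,f), linked(d,c), linked(f,c), on(a), ready(c), ready(d), ready(f)}
4. drop(a,d)  →  {linked(a,c), linked(a,d), linked(c,f), linked(d,c), linked(f,c), on(a), ready(a), ready(c), ready(d), ready(f)}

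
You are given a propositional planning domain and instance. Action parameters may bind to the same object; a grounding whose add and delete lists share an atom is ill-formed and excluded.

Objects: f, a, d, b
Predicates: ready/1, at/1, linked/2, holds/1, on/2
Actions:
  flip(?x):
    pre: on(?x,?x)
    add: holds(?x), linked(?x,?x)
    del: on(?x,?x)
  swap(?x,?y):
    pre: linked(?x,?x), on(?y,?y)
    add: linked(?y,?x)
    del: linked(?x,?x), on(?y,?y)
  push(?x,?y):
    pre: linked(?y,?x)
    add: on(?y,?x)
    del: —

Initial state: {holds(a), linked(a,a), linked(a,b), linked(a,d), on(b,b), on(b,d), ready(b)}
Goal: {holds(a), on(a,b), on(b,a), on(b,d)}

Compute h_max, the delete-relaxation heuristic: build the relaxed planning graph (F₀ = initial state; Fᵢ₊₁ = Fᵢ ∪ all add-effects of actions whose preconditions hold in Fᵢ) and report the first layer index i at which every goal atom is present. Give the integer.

2

F0 = init (7 atoms)
F1 = F0 ∪ {holds(b), linked(b,a), linked(b,b), on(a,a), on(a,b), on(a,d)}  (13 atoms)
F2 = F1 ∪ {on(b,a)}  (14 atoms)
goal ⊆ F2  ⇒  h_max = 2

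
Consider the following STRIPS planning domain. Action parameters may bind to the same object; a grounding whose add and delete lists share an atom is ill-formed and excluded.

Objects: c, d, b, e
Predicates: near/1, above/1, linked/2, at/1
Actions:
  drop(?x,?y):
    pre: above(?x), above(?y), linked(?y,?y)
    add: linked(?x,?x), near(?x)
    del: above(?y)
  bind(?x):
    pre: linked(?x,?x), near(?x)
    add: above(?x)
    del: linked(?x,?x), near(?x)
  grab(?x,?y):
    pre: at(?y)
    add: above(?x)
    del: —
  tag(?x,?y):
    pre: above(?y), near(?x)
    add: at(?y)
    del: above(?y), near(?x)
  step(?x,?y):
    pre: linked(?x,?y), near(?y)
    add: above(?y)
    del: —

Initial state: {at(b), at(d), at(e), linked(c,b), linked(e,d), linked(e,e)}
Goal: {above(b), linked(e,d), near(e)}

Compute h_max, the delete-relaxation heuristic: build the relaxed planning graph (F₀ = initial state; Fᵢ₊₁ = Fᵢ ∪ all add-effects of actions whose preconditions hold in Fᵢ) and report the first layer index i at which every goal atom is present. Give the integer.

F0 = init (6 atoms)
F1 = F0 ∪ {above(b), above(c), above(d), above(e)}  (10 atoms)
F2 = F1 ∪ {linked(b,b), linked(c,c), linked(d,d), near(b), near(c), near(d), near(e)}  (17 atoms)
goal ⊆ F2  ⇒  h_max = 2

2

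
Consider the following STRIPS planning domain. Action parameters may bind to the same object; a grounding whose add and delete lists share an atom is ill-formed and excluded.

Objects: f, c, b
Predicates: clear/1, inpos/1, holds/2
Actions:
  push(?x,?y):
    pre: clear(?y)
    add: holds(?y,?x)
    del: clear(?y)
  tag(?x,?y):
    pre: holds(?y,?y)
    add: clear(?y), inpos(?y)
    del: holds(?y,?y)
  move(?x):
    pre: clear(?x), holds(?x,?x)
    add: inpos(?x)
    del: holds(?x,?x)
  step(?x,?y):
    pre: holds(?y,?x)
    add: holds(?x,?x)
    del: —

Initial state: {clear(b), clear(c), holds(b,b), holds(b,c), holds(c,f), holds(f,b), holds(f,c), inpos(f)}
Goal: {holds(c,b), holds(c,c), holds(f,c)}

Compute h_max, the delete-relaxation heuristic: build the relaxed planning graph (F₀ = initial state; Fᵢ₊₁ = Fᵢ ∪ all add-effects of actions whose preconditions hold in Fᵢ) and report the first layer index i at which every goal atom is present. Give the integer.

F0 = init (8 atoms)
F1 = F0 ∪ {holds(b,f), holds(c,b), holds(c,c), holds(f,f), inpos(b)}  (13 atoms)
goal ⊆ F1  ⇒  h_max = 1

1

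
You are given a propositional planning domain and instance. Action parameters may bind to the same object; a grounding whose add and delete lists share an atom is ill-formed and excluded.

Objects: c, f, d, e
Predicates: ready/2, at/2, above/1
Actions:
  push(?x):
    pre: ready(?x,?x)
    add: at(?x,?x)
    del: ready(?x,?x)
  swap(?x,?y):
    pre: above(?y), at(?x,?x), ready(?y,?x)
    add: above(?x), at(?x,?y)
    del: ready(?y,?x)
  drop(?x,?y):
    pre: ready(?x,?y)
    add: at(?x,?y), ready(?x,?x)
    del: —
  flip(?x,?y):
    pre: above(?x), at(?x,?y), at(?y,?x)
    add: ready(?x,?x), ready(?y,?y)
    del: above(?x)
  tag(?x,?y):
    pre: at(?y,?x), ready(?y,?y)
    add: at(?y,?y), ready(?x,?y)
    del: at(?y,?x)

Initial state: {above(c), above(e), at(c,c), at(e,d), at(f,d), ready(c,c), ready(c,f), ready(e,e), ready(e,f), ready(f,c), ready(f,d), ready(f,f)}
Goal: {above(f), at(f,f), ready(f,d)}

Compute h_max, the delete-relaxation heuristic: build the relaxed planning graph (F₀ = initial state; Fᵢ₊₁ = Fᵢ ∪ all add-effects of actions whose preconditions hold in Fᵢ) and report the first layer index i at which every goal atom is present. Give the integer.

2

F0 = init (12 atoms)
F1 = F0 ∪ {at(c,f), at(e,e), at(e,f), at(f,c), at(f,f), ready(d,e), ready(d,f)}  (19 atoms)
F2 = F1 ∪ {above(f), at(d,e), at(d,f), at(f,e), ready(d,d), ready(f,e)}  (25 atoms)
goal ⊆ F2  ⇒  h_max = 2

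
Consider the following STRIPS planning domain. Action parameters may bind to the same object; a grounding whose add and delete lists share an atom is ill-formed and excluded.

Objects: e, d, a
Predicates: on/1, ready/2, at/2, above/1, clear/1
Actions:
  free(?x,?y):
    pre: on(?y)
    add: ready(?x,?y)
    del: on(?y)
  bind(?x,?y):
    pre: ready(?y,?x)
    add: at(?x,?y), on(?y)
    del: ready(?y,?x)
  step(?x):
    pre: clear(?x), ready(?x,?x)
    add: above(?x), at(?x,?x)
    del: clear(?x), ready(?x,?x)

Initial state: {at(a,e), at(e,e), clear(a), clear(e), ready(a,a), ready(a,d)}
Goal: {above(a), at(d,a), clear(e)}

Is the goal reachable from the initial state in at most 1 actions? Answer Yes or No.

1. bind(d,a)  →  {at(a,e), at(d,a), at(e,e), clear(a), clear(e), on(a), ready(a,a)}
2. step(a)  →  {above(a), at(a,a), at(a,e), at(d,a), at(e,e), clear(e), on(a)}
optimal plan length = 2; 2 > 1

No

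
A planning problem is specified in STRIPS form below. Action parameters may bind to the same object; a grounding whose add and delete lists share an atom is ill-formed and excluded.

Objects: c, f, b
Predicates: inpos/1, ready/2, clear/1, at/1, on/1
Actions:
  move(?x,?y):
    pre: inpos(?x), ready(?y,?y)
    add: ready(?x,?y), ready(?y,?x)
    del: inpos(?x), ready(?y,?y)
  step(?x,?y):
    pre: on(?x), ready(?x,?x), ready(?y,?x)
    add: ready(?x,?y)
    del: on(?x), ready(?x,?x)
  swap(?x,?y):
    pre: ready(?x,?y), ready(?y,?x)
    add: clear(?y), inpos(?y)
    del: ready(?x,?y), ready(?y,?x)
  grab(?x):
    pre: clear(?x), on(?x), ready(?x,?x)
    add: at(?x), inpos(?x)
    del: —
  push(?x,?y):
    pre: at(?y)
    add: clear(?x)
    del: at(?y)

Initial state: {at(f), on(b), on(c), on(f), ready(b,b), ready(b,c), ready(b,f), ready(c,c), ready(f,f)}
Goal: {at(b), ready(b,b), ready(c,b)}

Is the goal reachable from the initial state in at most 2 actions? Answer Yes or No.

No

1. step(c,b)  →  {at(f), on(b), on(f), ready(b,b), ready(b,c), ready(b,f), ready(c,b), ready(f,f)}
2. push(b,f)  →  {clear(b), on(b), on(f), ready(b,b), ready(b,c), ready(b,f), ready(c,b), ready(f,f)}
3. grab(b)  →  {at(b), clear(b), inpos(b), on(b), on(f), ready(b,b), ready(b,c), ready(b,f), ready(c,b), ready(f,f)}
optimal plan length = 3; 3 > 2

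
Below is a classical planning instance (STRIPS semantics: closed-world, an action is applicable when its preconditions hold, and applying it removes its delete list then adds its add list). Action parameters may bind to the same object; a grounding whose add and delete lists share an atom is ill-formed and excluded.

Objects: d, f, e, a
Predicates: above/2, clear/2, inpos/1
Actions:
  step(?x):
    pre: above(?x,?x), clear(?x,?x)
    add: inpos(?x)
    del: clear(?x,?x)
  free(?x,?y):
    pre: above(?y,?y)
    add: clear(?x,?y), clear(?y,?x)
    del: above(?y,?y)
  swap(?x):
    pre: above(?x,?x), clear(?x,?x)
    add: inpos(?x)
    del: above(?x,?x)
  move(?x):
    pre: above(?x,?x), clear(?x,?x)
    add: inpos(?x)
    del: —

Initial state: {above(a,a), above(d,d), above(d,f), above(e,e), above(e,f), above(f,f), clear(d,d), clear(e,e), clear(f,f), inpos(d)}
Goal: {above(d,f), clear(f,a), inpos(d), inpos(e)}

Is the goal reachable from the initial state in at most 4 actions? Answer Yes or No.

Yes

1. step(e)  →  {above(a,a), above(d,d), above(d,f), above(e,e), above(e,f), above(f,f), clear(d,d), clear(f,f), inpos(d), inpos(e)}
2. free(f,a)  →  {above(d,d), above(d,f), above(e,e), above(e,f), above(f,f), clear(a,f), clear(d,d), clear(f,a), clear(f,f), inpos(d), inpos(e)}
optimal plan length = 2; 2 ≤ 4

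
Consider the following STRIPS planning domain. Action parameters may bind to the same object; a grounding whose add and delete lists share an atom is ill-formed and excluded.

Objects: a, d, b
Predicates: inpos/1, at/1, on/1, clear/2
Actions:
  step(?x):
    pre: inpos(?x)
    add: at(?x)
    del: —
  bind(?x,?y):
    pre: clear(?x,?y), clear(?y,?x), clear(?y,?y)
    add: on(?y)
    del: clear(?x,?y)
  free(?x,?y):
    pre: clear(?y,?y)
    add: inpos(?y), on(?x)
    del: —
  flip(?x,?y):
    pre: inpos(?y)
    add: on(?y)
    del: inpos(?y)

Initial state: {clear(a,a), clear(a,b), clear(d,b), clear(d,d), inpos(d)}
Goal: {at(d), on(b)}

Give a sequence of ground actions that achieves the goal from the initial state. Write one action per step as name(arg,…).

1. step(d)  →  {at(d), clear(a,a), clear(a,b), clear(d,b), clear(d,d), inpos(d)}
2. free(b,a)  →  {at(d), clear(a,a), clear(a,b), clear(d,b), clear(d,d), inpos(a), inpos(d), on(b)}

step(d); free(b,a)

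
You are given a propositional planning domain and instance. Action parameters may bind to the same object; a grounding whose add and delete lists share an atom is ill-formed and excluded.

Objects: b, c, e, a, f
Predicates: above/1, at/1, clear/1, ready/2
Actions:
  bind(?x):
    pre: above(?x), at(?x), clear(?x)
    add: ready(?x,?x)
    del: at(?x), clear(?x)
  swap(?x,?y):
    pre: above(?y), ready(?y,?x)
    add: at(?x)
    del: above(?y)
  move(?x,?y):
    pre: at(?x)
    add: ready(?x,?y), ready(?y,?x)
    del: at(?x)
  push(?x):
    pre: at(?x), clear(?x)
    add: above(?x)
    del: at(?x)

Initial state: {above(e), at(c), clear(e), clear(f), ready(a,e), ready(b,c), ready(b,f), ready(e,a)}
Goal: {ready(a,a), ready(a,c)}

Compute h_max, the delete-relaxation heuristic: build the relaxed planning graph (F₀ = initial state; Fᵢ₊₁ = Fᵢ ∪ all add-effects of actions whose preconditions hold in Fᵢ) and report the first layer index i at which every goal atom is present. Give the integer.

2

F0 = init (8 atoms)
F1 = F0 ∪ {at(a), ready(a,c), ready(c,a), ready(c,b), ready(c,c), ready(c,e), ready(c,f), ready(e,c), ready(f,c)}  (17 atoms)
F2 = F1 ∪ {ready(a,a), ready(a,b), ready(a,f), ready(b,a), ready(f,a)}  (22 atoms)
goal ⊆ F2  ⇒  h_max = 2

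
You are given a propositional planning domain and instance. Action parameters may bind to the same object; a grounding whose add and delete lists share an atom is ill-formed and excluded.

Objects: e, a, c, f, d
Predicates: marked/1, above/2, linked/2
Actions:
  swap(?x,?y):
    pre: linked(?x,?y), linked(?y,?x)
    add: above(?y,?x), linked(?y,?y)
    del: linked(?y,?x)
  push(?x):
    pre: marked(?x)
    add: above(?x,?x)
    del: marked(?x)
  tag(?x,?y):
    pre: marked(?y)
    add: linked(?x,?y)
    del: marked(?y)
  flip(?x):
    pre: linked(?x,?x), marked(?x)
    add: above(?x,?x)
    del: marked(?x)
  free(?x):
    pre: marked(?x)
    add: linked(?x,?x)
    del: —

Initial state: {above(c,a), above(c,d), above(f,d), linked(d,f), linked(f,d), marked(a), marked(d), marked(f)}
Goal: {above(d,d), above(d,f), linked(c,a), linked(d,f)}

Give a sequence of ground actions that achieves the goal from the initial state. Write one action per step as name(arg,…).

1. swap(f,d)  →  {above(c,a), above(c,d), above(d,f), above(f,d), linked(d,d), linked(f,d), marked(a), marked(d), marked(f)}
2. push(d)  →  {above(c,a), above(c,d), above(d,d), above(d,f), above(f,d), linked(d,d), linked(f,d), marked(a), marked(f)}
3. tag(c,a)  →  {above(c,a), above(c,d), above(d,d), above(d,f), above(f,d), linked(c,a), linked(d,d), linked(f,d), marked(f)}
4. tag(d,f)  →  {above(c,a), above(c,d), above(d,d), above(d,f), above(f,d), linked(c,a), linked(d,d), linked(d,f), linked(f,d)}

swap(f,d); push(d); tag(c,a); tag(d,f)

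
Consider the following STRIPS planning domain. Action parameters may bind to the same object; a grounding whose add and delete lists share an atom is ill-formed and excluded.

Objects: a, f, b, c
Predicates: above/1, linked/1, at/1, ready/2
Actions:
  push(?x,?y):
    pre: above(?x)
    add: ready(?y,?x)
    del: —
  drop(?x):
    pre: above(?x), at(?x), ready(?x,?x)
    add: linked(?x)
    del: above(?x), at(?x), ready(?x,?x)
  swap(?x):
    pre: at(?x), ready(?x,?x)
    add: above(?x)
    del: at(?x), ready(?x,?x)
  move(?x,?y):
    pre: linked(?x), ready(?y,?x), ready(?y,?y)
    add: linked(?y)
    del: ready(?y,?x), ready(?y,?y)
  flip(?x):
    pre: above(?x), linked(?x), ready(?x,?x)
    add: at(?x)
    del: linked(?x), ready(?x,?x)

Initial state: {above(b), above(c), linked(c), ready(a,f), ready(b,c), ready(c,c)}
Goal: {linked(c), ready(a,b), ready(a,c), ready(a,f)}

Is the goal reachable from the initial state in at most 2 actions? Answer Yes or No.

1. push(b,a)  →  {above(b), above(c), linked(c), ready(a,b), ready(a,f), ready(b,c), ready(c,c)}
2. push(c,a)  →  {above(b), above(c), linked(c), ready(a,b), ready(a,c), ready(a,f), ready(b,c), ready(c,c)}
optimal plan length = 2; 2 ≤ 2

Yes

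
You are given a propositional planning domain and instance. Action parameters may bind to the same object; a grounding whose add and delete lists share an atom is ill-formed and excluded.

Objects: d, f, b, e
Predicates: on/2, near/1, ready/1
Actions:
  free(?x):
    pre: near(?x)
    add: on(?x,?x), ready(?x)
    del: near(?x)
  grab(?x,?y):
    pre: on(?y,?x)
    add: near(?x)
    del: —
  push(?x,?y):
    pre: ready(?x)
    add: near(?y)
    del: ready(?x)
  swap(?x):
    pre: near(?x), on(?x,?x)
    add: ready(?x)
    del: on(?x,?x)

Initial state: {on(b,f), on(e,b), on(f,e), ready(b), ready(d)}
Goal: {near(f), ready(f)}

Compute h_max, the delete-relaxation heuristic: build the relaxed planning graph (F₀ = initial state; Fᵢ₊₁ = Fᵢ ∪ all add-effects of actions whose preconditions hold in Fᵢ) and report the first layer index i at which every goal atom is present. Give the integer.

2

F0 = init (5 atoms)
F1 = F0 ∪ {near(b), near(d), near(e), near(f)}  (9 atoms)
F2 = F1 ∪ {on(b,b), on(d,d), on(e,e), on(f,f), ready(e), ready(f)}  (15 atoms)
goal ⊆ F2  ⇒  h_max = 2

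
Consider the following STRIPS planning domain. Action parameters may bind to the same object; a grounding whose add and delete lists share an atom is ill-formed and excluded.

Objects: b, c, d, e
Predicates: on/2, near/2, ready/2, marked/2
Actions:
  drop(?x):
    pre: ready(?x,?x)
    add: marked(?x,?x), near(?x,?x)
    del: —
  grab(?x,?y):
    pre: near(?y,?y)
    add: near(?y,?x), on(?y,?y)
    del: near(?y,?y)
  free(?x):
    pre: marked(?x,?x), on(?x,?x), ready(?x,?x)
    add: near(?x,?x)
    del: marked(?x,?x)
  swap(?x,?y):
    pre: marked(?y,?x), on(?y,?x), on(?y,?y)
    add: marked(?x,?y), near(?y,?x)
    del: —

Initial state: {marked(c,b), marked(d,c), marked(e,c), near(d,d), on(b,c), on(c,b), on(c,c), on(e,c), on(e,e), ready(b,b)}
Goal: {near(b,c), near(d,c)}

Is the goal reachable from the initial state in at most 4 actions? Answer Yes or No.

1. drop(b)  →  {marked(b,b), marked(c,b), marked(d,c), marked(e,c), near(b,b), near(d,d), on(b,c), on(c,b), on(c,c), on(e,c), on(e,e), ready(b,b)}
2. grab(c,b)  →  {marked(b,b), marked(c,b), marked(d,c), marked(e,c), near(b,c), near(d,d), on(b,b), on(b,c), on(c,b), on(c,c), on(e,c), on(e,e), ready(b,b)}
3. grab(c,d)  →  {marked(b,b), marked(c,b), marked(d,c), marked(e,c), near(b,c), near(d,c), on(b,b), on(b,c), on(c,b), on(c,c), on(d,d), on(e,c), on(e,e), ready(b,b)}
optimal plan length = 3; 3 ≤ 4

Yes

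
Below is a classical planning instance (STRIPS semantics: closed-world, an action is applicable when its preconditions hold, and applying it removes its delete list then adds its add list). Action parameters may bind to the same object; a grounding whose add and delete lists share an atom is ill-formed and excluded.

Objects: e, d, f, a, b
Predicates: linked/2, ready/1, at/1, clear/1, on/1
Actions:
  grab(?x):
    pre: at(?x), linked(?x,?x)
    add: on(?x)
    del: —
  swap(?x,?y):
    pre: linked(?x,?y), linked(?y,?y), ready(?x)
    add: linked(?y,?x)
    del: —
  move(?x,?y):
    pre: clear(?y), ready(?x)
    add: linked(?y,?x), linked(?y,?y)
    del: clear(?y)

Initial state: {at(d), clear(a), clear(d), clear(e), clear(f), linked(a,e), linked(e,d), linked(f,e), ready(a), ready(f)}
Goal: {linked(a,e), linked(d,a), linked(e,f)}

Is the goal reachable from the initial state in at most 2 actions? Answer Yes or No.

1. move(f,e)  →  {at(d), clear(a), clear(d), clear(f), linked(a,e), linked(e,d), linked(e,e), linked(e,f), linked(f,e), ready(a), ready(f)}
2. move(a,d)  →  {at(d), clear(a), clear(f), linked(a,e), linked(d,a), linked(d,d), linked(e,d), linked(e,e), linked(e,f), linked(f,e), ready(a), ready(f)}
optimal plan length = 2; 2 ≤ 2

Yes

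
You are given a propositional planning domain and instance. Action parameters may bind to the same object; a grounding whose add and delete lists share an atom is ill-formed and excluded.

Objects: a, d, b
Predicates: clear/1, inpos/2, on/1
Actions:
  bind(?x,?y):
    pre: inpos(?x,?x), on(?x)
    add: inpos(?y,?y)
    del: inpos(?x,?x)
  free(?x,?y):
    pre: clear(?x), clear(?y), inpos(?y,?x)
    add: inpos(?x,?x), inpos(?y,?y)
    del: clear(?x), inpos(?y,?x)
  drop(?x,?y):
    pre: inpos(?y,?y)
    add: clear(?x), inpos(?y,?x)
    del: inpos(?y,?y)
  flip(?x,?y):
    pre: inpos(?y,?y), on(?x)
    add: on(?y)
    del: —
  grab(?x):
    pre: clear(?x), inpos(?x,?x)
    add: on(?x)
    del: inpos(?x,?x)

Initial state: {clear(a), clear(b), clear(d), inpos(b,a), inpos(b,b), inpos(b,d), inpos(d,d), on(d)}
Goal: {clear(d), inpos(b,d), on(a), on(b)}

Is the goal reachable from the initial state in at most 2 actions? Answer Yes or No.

1. bind(d,a)  →  {clear(a), clear(b), clear(d), inpos(a,a), inpos(b,a), inpos(b,b), inpos(b,d), on(d)}
2. flip(d,a)  →  {clear(a), clear(b), clear(d), inpos(a,a), inpos(b,a), inpos(b,b), inpos(b,d), on(a), on(d)}
3. flip(a,b)  →  {clear(a), clear(b), clear(d), inpos(a,a), inpos(b,a), inpos(b,b), inpos(b,d), on(a), on(b), on(d)}
optimal plan length = 3; 3 > 2

No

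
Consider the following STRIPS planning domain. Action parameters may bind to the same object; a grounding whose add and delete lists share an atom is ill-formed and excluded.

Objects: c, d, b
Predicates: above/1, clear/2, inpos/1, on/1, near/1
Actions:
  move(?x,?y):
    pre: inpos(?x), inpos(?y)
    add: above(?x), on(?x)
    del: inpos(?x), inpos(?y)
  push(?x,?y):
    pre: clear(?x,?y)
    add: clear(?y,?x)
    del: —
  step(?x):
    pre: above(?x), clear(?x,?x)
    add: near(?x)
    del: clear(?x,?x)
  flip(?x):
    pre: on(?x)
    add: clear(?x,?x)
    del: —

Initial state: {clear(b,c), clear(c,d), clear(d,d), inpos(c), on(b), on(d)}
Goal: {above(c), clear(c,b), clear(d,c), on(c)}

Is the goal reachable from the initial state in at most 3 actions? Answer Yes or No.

Yes

1. move(c,c)  →  {above(c), clear(b,c), clear(c,d), clear(d,d), on(b), on(c), on(d)}
2. push(c,d)  →  {above(c), clear(b,c), clear(c,d), clear(d,c), clear(d,d), on(b), on(c), on(d)}
3. push(b,c)  →  {above(c), clear(b,c), clear(c,b), clear(c,d), clear(d,c), clear(d,d), on(b), on(c), on(d)}
optimal plan length = 3; 3 ≤ 3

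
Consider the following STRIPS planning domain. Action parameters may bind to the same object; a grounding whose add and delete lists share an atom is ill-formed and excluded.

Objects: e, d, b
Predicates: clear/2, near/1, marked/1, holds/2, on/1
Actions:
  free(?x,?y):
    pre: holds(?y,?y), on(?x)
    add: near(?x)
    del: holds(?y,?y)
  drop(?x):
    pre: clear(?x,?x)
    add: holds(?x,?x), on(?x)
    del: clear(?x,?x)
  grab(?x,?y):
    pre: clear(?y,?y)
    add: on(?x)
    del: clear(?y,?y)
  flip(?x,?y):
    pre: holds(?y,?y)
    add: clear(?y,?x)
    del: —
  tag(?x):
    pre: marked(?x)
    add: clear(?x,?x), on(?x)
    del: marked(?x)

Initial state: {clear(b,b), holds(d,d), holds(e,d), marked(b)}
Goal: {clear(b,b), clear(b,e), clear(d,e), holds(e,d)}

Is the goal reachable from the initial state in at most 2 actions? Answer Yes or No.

No

1. drop(b)  →  {holds(b,b), holds(d,d), holds(e,d), marked(b), on(b)}
2. flip(e,d)  →  {clear(d,e), holds(b,b), holds(d,d), holds(e,d), marked(b), on(b)}
3. flip(e,b)  →  {clear(b,e), clear(d,e), holds(b,b), holds(d,d), holds(e,d), marked(b), on(b)}
4. flip(b,b)  →  {clear(b,b), clear(b,e), clear(d,e), holds(b,b), holds(d,d), holds(e,d), marked(b), on(b)}
optimal plan length = 4; 4 > 2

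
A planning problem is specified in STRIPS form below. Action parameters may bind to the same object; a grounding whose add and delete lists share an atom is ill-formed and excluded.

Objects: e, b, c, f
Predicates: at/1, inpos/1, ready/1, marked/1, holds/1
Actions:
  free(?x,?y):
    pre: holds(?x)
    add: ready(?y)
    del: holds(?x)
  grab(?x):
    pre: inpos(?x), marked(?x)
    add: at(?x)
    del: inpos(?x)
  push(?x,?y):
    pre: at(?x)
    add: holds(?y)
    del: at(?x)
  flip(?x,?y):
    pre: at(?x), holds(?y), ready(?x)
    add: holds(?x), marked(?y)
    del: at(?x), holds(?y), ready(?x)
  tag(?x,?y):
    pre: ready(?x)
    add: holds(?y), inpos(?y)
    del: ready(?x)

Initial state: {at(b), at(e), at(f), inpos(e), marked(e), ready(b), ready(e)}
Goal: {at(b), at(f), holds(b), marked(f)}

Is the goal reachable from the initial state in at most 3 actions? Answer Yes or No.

No

1. push(e,b)  →  {at(b), at(f), holds(b), inpos(e), marked(e), ready(b), ready(e)}
2. grab(e)  →  {at(b), at(e), at(f), holds(b), marked(e), ready(b), ready(e)}
3. tag(b,f)  →  {at(b), at(e), at(f), holds(b), holds(f), inpos(f), marked(e), ready(e)}
4. flip(e,f)  →  {at(b), at(f), holds(b), holds(e), inpos(f), marked(e), marked(f)}
optimal plan length = 4; 4 > 3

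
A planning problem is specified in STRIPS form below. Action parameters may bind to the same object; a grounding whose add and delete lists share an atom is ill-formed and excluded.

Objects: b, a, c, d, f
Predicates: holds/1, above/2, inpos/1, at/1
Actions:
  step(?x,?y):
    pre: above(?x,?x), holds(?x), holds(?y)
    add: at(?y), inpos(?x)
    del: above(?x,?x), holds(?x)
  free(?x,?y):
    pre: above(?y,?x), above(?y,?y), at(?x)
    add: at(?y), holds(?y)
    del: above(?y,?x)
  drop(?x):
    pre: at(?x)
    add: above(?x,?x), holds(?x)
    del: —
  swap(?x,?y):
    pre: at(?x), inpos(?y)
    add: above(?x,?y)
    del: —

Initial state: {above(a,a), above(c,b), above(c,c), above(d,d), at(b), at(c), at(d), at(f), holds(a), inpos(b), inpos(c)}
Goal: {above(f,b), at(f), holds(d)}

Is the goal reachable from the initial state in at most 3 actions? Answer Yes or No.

Yes

1. free(d,d)  →  {above(a,a), above(c,b), above(c,c), at(b), at(c), at(d), at(f), holds(a), holds(d), inpos(b), inpos(c)}
2. swap(f,b)  →  {above(a,a), above(c,b), above(c,c), above(f,b), at(b), at(c), at(d), at(f), holds(a), holds(d), inpos(b), inpos(c)}
optimal plan length = 2; 2 ≤ 3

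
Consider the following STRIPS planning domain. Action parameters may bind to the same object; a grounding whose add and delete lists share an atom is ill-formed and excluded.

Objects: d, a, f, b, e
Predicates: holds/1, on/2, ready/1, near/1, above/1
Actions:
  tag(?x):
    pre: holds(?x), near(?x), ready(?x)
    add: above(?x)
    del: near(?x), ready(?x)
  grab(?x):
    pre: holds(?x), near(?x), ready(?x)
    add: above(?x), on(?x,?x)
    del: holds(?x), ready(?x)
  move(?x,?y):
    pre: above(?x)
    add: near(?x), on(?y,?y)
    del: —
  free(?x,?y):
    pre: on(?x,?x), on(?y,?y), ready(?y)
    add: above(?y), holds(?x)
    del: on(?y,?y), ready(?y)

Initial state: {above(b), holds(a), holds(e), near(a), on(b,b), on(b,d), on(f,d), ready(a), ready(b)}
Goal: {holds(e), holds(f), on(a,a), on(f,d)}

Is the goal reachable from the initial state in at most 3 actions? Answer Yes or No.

1. grab(a)  →  {above(a), above(b), holds(e), near(a), on(a,a), on(b,b), on(b,d), on(f,d), ready(b)}
2. move(a,f)  →  {above(a), above(b), holds(e), near(a), on(a,a), on(b,b), on(b,d), on(f,d), on(f,f), ready(b)}
3. free(f,b)  →  {above(a), above(b), holds(e), holds(f), near(a), on(a,a), on(b,d), on(f,d), on(f,f)}
optimal plan length = 3; 3 ≤ 3

Yes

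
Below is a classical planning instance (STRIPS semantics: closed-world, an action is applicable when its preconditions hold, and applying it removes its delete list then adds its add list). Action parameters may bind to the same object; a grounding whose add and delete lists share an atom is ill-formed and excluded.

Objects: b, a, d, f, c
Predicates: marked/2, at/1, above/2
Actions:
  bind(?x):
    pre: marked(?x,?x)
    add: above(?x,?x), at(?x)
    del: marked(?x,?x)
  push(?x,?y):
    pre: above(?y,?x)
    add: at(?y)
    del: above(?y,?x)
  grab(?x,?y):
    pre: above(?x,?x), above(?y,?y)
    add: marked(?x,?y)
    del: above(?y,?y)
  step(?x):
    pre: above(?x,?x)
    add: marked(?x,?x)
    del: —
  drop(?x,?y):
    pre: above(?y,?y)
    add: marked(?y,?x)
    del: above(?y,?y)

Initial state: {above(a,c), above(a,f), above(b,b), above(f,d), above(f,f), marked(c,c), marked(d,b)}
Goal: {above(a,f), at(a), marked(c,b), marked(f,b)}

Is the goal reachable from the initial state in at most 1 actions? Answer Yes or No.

No

1. bind(c)  →  {above(a,c), above(a,f), above(b,b), above(c,c), above(f,d), above(f,f), at(c), marked(d,b)}
2. push(c,a)  →  {above(a,f), above(b,b), above(c,c), above(f,d), above(f,f), at(a), at(c), marked(d,b)}
3. grab(f,b)  →  {above(a,f), above(c,c), above(f,d), above(f,f), at(a), at(c), marked(d,b), marked(f,b)}
4. drop(b,c)  →  {above(a,f), above(f,d), above(f,f), at(a), at(c), marked(c,b), marked(d,b), marked(f,b)}
optimal plan length = 4; 4 > 1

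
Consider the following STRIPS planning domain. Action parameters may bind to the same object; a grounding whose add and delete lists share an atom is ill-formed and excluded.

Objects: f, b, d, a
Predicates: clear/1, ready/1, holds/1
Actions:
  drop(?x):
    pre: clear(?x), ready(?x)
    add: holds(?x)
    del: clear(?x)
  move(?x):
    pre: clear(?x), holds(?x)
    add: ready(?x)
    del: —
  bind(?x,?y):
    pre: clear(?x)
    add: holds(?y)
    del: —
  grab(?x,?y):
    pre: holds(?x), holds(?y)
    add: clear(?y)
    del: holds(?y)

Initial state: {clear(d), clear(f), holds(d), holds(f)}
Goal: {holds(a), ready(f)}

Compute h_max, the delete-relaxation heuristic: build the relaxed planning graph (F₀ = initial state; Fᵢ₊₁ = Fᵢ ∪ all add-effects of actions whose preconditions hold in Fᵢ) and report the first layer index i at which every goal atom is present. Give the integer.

1

F0 = init (4 atoms)
F1 = F0 ∪ {holds(a), holds(b), ready(d), ready(f)}  (8 atoms)
goal ⊆ F1  ⇒  h_max = 1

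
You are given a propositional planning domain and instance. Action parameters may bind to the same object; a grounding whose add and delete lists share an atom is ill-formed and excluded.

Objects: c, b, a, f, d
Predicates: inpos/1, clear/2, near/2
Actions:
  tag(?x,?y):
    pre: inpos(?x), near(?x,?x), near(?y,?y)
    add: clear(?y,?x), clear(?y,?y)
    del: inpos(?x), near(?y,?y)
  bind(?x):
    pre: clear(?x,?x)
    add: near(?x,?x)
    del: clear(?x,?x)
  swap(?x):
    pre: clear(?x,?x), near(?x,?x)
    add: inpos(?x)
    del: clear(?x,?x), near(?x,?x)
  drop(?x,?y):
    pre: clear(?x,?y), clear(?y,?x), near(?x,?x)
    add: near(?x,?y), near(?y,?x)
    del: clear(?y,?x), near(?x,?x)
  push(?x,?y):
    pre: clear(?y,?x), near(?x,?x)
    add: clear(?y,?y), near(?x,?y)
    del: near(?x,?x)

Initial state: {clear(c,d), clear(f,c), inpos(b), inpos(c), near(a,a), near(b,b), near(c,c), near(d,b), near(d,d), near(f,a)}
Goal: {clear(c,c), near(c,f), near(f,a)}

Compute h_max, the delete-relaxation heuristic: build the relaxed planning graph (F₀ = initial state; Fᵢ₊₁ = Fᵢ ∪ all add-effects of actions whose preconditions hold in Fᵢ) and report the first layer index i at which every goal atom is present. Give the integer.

F0 = init (10 atoms)
F1 = F0 ∪ {clear(a,a), clear(a,b), clear(a,c), clear(b,b), clear(b,c), clear(c,b), clear(c,c), clear(d,b), clear(d,c), clear(d,d), clear(f,f), near(c,f), near(d,c)}  (23 atoms)
goal ⊆ F1  ⇒  h_max = 1

1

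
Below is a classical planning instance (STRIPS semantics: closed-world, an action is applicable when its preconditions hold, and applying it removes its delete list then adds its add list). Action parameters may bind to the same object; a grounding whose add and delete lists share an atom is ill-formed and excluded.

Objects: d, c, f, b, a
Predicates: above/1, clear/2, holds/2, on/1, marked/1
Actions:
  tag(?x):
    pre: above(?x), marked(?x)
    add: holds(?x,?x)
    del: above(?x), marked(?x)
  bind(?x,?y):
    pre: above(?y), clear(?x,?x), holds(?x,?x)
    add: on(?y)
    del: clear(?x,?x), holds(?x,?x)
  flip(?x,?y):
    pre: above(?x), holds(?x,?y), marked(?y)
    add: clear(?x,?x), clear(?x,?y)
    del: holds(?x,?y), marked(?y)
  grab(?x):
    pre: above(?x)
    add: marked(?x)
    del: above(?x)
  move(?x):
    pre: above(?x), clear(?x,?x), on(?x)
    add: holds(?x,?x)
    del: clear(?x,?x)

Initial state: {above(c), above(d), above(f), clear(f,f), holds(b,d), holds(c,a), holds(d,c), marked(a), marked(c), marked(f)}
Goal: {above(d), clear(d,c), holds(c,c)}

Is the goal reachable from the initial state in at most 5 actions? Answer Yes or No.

1. tag(f)  →  {above(c), above(d), clear(f,f), holds(b,d), holds(c,a), holds(d,c), holds(f,f), marked(a), marked(c)}
2. bind(f,c)  →  {above(c), above(d), holds(b,d), holds(c,a), holds(d,c), marked(a), marked(c), on(c)}
3. flip(d,c)  →  {above(c), above(d), clear(d,c), clear(d,d), holds(b,d), holds(c,a), marked(a), on(c)}
4. flip(c,a)  →  {above(c), above(d), clear(c,a), clear(c,c), clear(d,c), clear(d,d), holds(b,d), on(c)}
5. move(c)  →  {above(c), above(d), clear(c,a), clear(d,c), clear(d,d), holds(b,d), holds(c,c), on(c)}
optimal plan length = 5; 5 ≤ 5

Yes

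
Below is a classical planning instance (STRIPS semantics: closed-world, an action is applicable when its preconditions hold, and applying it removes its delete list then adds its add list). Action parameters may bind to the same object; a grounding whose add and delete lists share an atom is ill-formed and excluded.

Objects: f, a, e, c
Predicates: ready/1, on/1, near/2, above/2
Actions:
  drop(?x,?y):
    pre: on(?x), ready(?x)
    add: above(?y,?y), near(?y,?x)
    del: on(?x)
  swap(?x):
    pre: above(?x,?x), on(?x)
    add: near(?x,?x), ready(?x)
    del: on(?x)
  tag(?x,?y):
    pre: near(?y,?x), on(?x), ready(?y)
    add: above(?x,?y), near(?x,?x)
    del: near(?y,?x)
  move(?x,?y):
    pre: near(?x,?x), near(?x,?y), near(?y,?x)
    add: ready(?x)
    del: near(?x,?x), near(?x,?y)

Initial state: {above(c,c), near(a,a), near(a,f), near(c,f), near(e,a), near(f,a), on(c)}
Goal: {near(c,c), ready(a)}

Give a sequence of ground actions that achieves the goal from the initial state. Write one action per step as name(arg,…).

swap(c); move(a,f)

1. swap(c)  →  {above(c,c), near(a,a), near(a,f), near(c,c), near(c,f), near(e,a), near(f,a), ready(c)}
2. move(a,f)  →  {above(c,c), near(c,c), near(c,f), near(e,a), near(f,a), ready(a), ready(c)}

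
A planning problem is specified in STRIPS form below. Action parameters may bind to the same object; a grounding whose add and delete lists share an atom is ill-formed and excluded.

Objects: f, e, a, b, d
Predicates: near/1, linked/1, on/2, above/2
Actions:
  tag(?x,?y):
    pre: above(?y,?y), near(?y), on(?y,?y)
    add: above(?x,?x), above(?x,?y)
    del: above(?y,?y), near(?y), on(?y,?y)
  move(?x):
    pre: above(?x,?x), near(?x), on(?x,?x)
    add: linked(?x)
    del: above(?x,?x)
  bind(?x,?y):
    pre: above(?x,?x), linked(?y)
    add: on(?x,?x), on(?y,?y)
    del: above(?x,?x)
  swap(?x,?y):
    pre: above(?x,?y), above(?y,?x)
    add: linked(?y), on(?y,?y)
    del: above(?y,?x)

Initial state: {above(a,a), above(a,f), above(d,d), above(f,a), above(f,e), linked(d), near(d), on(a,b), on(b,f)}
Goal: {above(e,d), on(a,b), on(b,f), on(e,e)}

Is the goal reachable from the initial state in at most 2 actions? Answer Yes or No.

No

1. bind(a,d)  →  {above(a,f), above(d,d), above(f,a), above(f,e), linked(d), near(d), on(a,a), on(a,b), on(b,f), on(d,d)}
2. tag(e,d)  →  {above(a,f), above(e,d), above(e,e), above(f,a), above(f,e), linked(d), on(a,a), on(a,b), on(b,f)}
3. bind(e,d)  →  {above(a,f), above(e,d), above(f,a), above(f,e), linked(d), on(a,a), on(a,b), on(b,f), on(d,d), on(e,e)}
optimal plan length = 3; 3 > 2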